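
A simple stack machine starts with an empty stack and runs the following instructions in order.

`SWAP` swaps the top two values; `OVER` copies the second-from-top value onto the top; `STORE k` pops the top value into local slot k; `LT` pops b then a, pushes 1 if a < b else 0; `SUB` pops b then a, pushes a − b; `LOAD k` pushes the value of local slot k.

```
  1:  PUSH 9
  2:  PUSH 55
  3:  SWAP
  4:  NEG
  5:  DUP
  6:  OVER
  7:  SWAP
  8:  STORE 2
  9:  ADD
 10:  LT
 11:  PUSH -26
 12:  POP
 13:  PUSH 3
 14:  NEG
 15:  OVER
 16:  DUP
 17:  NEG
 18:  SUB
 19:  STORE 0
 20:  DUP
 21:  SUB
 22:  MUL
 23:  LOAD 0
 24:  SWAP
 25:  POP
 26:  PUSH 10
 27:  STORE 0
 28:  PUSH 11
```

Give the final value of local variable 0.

PUSH 9    [9]
PUSH 55   [9, 55]
SWAP      [55, 9]
NEG       [55, -9]
DUP       [55, -9, -9]
OVER      [55, -9, -9, -9]
SWAP      [55, -9, -9, -9]
STORE 2   [55, -9, -9]
ADD       [55, -18]
LT        [0]
PUSH -26  [0, -26]
POP       [0]
PUSH 3    [0, 3]
NEG       [0, -3]
OVER      [0, -3, 0]
DUP       [0, -3, 0, 0]
NEG       [0, -3, 0, 0]
SUB       [0, -3, 0]
STORE 0   [0, -3]
DUP       [0, -3, -3]
SUB       [0, 0]
MUL       [0]
LOAD 0    [0, 0]
SWAP      [0, 0]
POP       [0]
PUSH 10   [0, 10]
STORE 0   [0]
PUSH 11   [0, 11]

10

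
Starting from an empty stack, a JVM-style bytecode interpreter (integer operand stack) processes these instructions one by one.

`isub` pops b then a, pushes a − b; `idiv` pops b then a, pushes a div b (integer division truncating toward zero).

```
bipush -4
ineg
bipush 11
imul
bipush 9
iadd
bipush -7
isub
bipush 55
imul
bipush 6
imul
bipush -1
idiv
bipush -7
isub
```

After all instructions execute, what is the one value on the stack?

-19793

bipush -4 : -4
ineg      : 4
bipush 11 : 4 11
imul      : 44
bipush 9  : 44 9
iadd      : 53
bipush -7 : 53 -7
isub      : 60
bipush 55 : 60 55
imul      : 3300
bipush 6  : 3300 6
imul      : 19800
bipush -1 : 19800 -1
idiv      : -19800
bipush -7 : -19800 -7
isub      : -19793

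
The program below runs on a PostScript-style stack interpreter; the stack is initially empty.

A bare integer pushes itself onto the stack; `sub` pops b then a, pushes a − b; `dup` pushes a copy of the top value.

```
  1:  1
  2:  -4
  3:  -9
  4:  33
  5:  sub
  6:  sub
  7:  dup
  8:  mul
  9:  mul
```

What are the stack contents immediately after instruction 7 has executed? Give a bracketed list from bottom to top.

[1, 38, 38]

1   → [1]
-4  → [1, -4]
-9  → [1, -4, -9]
33  → [1, -4, -9, 33]
sub → [1, -4, -42]
sub → [1, 38]
dup → [1, 38, 38]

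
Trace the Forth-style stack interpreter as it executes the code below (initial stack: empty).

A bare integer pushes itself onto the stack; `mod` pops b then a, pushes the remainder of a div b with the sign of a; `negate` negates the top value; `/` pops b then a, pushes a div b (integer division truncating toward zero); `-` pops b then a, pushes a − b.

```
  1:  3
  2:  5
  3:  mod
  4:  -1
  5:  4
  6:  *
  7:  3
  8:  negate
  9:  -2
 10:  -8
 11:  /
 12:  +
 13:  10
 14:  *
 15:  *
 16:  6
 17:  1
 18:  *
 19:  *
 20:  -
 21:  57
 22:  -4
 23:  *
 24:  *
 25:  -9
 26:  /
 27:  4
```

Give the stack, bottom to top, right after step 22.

[-717, 57, -4]

3      : 3
5      : 3 5
mod    : 3
-1     : 3 -1
4      : 3 -1 4
*      : 3 -4
3      : 3 -4 3
negate : 3 -4 -3
-2     : 3 -4 -3 -2
-8     : 3 -4 -3 -2 -8
/      : 3 -4 -3 0
+      : 3 -4 -3
10     : 3 -4 -3 10
*      : 3 -4 -30
*      : 3 120
6      : 3 120 6
1      : 3 120 6 1
*      : 3 120 6
*      : 3 720
-      : -717
57     : -717 57
-4     : -717 57 -4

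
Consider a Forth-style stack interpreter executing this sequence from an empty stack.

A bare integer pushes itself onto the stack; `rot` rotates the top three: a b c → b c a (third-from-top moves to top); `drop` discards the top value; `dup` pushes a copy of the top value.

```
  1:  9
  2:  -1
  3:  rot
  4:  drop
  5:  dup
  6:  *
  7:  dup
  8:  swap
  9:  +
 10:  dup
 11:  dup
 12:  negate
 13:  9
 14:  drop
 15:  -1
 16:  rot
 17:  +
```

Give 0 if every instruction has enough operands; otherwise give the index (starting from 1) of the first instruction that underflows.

3

9  → [9]
-1 → [9, -1]
rot  — needs 3 operands, stack has 2 → underflow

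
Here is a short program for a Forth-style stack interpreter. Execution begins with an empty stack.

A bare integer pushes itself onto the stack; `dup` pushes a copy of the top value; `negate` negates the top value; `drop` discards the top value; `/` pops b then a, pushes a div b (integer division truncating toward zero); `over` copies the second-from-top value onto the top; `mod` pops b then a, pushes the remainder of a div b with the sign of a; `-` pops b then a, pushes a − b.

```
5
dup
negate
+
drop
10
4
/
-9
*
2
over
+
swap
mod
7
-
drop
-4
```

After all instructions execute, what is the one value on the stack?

-4

5       5
dup     5 5
negate  5 -5
+       0
drop    (empty)
10      10
4       10 4
/       2
-9      2 -9
*       -18
2       -18 2
over    -18 2 -18
+       -18 -16
swap    -16 -18
mod     -16
7       -16 7
-       -23
drop    (empty)
-4      -4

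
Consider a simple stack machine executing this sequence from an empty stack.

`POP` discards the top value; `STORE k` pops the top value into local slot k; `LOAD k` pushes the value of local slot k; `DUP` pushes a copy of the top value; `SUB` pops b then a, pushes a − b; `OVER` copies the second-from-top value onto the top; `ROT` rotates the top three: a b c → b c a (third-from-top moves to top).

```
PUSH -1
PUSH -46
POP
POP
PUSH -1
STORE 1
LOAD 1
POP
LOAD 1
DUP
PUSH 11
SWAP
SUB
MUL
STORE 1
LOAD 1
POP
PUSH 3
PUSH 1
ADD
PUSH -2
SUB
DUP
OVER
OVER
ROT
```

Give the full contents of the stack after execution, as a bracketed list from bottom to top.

[6, 6, 6, 6]

PUSH -1   -1
PUSH -46  -1 -46
POP       -1
POP       (empty)
PUSH -1   -1
STORE 1   (empty)
LOAD 1    -1
POP       (empty)
LOAD 1    -1
DUP       -1 -1
PUSH 11   -1 -1 11
SWAP      -1 11 -1
SUB       -1 12
MUL       -12
STORE 1   (empty)
LOAD 1    -12
POP       (empty)
PUSH 3    3
PUSH 1    3 1
ADD       4
PUSH -2   4 -2
SUB       6
DUP       6 6
OVER      6 6 6
OVER      6 6 6 6
ROT       6 6 6 6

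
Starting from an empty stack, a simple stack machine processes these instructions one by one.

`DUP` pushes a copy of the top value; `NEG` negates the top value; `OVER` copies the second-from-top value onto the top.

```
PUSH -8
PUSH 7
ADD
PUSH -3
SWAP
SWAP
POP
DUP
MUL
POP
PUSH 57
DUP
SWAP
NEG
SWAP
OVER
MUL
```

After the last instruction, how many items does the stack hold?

PUSH -8 : -8
PUSH 7  : -8 7
ADD     : -1
PUSH -3 : -1 -3
SWAP    : -3 -1
SWAP    : -1 -3
POP     : -1
DUP     : -1 -1
MUL     : 1
POP     : (empty)
PUSH 57 : 57
DUP     : 57 57
SWAP    : 57 57
NEG     : 57 -57
SWAP    : -57 57
OVER    : -57 57 -57
MUL     : -57 -3249

2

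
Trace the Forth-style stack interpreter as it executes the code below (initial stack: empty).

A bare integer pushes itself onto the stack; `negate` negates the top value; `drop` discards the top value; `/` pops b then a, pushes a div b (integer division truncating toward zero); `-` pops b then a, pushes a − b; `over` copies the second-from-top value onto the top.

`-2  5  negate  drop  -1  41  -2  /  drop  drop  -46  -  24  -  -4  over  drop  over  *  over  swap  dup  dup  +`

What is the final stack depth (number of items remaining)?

4

-2     → [-2]
5      → [-2, 5]
negate → [-2, -5]
drop   → [-2]
-1     → [-2, -1]
41     → [-2, -1, 41]
-2     → [-2, -1, 41, -2]
/      → [-2, -1, -20]
drop   → [-2, -1]
drop   → [-2]
-46    → [-2, -46]
-      → [44]
24     → [44, 24]
-      → [20]
-4     → [20, -4]
over   → [20, -4, 20]
drop   → [20, -4]
over   → [20, -4, 20]
*      → [20, -80]
over   → [20, -80, 20]
swap   → [20, 20, -80]
dup    → [20, 20, -80, -80]
dup    → [20, 20, -80, -80, -80]
+      → [20, 20, -80, -160]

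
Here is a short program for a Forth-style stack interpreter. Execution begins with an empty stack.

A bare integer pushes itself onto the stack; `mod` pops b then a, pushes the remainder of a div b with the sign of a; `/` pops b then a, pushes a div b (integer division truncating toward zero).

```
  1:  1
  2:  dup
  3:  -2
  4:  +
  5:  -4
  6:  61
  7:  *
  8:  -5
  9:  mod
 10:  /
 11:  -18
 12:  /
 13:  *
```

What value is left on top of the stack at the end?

1    1
dup  1 1
-2   1 1 -2
+    1 -1
-4   1 -1 -4
61   1 -1 -4 61
*    1 -1 -244
-5   1 -1 -244 -5
mod  1 -1 -4
/    1 0
-18  1 0 -18
/    1 0
*    0

0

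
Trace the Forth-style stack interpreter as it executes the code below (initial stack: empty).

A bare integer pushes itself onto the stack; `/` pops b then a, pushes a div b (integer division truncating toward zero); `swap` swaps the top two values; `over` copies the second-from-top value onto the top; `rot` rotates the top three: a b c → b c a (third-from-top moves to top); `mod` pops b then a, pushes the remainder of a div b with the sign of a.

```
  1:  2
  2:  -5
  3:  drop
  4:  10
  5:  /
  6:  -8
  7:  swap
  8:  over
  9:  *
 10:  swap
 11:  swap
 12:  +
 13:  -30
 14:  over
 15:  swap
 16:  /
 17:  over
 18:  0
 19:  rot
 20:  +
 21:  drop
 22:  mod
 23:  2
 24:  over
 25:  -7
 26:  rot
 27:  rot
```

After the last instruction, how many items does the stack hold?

4

2    → 2
-5   → 2 -5
drop → 2
10   → 2 10
/    → 0
-8   → 0 -8
swap → -8 0
over → -8 0 -8
*    → -8 0
swap → 0 -8
swap → -8 0
+    → -8
-30  → -8 -30
over → -8 -30 -8
swap → -8 -8 -30
/    → -8 0
over → -8 0 -8
0    → -8 0 -8 0
rot  → -8 -8 0 0
+    → -8 -8 0
drop → -8 -8
mod  → 0
2    → 0 2
over → 0 2 0
-7   → 0 2 0 -7
rot  → 0 0 -7 2
rot  → 0 -7 2 0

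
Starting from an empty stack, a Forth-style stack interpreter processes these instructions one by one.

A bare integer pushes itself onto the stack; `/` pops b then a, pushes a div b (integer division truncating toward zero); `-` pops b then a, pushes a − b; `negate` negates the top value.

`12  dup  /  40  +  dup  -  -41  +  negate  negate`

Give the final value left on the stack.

-41

12      12
dup     12 12
/       1
40      1 40
+       41
dup     41 41
-       0
-41     0 -41
+       -41
negate  41
negate  -41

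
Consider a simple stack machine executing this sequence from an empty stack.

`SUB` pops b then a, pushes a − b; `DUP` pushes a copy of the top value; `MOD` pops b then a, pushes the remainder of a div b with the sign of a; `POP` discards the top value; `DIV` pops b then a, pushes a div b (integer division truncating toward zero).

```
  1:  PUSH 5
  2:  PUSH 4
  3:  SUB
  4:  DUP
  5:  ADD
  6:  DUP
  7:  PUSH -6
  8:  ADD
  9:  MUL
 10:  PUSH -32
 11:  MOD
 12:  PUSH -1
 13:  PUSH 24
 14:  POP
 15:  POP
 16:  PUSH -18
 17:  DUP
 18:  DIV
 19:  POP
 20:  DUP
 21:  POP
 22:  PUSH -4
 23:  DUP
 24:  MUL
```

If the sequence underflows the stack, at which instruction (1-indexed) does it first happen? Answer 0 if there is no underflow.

PUSH 5   : [5]
PUSH 4   : [5, 4]
SUB      : [1]
DUP      : [1, 1]
ADD      : [2]
DUP      : [2, 2]
PUSH -6  : [2, 2, -6]
ADD      : [2, -4]
MUL      : [-8]
PUSH -32 : [-8, -32]
MOD      : [-8]
PUSH -1  : [-8, -1]
PUSH 24  : [-8, -1, 24]
POP      : [-8, -1]
POP      : [-8]
PUSH -18 : [-8, -18]
DUP      : [-8, -18, -18]
DIV      : [-8, 1]
POP      : [-8]
DUP      : [-8, -8]
POP      : [-8]
PUSH -4  : [-8, -4]
DUP      : [-8, -4, -4]
MUL      : [-8, 16]

0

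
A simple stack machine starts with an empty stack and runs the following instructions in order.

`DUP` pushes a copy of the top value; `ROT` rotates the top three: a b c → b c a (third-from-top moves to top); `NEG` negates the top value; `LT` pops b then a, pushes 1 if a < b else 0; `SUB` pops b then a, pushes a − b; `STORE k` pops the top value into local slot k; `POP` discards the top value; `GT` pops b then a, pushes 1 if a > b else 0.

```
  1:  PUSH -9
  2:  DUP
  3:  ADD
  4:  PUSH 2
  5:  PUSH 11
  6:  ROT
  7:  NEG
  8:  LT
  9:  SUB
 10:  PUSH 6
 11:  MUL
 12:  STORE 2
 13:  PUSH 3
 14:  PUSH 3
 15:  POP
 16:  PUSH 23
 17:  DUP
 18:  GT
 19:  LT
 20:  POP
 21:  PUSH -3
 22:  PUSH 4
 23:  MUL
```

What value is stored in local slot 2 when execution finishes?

6

PUSH -9  -9
DUP      -9 -9
ADD      -18
PUSH 2   -18 2
PUSH 11  -18 2 11
ROT      2 11 -18
NEG      2 11 18
LT       2 1
SUB      1
PUSH 6   1 6
MUL      6
STORE 2  (empty)
PUSH 3   3
PUSH 3   3 3
POP      3
PUSH 23  3 23
DUP      3 23 23
GT       3 0
LT       0
POP      (empty)
PUSH -3  -3
PUSH 4   -3 4
MUL      -12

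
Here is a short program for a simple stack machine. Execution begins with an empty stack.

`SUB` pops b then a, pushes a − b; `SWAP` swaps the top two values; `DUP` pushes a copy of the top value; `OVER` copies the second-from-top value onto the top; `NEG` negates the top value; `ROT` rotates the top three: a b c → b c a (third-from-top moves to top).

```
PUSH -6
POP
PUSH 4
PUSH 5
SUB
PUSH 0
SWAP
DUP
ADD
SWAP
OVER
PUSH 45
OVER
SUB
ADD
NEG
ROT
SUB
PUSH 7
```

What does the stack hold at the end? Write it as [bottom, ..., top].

[0, -43, 7]

PUSH -6  -6
POP      (empty)
PUSH 4   4
PUSH 5   4 5
SUB      -1
PUSH 0   -1 0
SWAP     0 -1
DUP      0 -1 -1
ADD      0 -2
SWAP     -2 0
OVER     -2 0 -2
PUSH 45  -2 0 -2 45
OVER     -2 0 -2 45 -2
SUB      -2 0 -2 47
ADD      -2 0 45
NEG      -2 0 -45
ROT      0 -45 -2
SUB      0 -43
PUSH 7   0 -43 7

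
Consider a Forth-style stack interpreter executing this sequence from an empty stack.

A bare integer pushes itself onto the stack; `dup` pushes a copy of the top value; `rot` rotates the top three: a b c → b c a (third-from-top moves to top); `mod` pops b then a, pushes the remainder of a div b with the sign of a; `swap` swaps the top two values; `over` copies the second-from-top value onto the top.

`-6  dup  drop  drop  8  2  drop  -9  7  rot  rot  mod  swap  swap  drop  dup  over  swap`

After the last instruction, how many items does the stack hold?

3

-6   → [-6]
dup  → [-6, -6]
drop → [-6]
drop → []
8    → [8]
2    → [8, 2]
drop → [8]
-9   → [8, -9]
7    → [8, -9, 7]
rot  → [-9, 7, 8]
rot  → [7, 8, -9]
mod  → [7, 8]
swap → [8, 7]
swap → [7, 8]
drop → [7]
dup  → [7, 7]
over → [7, 7, 7]
swap → [7, 7, 7]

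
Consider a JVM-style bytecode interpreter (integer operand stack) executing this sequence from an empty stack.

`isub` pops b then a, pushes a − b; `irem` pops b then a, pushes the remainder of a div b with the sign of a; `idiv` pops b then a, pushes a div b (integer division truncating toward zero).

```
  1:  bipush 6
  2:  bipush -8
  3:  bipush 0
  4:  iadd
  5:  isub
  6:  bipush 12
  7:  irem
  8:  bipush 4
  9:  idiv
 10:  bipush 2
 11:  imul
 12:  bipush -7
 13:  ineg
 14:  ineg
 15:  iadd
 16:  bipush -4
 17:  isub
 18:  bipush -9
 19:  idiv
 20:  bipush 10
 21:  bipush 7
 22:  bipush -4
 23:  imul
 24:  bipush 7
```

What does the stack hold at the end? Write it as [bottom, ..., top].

[0, 10, -28, 7]

bipush 6  : [6]
bipush -8 : [6, -8]
bipush 0  : [6, -8, 0]
iadd      : [6, -8]
isub      : [14]
bipush 12 : [14, 12]
irem      : [2]
bipush 4  : [2, 4]
idiv      : [0]
bipush 2  : [0, 2]
imul      : [0]
bipush -7 : [0, -7]
ineg      : [0, 7]
ineg      : [0, -7]
iadd      : [-7]
bipush -4 : [-7, -4]
isub      : [-3]
bipush -9 : [-3, -9]
idiv      : [0]
bipush 10 : [0, 10]
bipush 7  : [0, 10, 7]
bipush -4 : [0, 10, 7, -4]
imul      : [0, 10, -28]
bipush 7  : [0, 10, -28, 7]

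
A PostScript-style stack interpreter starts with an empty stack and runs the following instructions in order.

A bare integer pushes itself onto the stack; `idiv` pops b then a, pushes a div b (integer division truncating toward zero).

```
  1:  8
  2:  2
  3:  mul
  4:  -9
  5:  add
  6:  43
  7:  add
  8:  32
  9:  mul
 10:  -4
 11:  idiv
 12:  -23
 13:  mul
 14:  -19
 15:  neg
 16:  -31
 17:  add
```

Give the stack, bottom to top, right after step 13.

[9200]

8    -> [8]
2    -> [8, 2]
mul  -> [16]
-9   -> [16, -9]
add  -> [7]
43   -> [7, 43]
add  -> [50]
32   -> [50, 32]
mul  -> [1600]
-4   -> [1600, -4]
idiv -> [-400]
-23  -> [-400, -23]
mul  -> [9200]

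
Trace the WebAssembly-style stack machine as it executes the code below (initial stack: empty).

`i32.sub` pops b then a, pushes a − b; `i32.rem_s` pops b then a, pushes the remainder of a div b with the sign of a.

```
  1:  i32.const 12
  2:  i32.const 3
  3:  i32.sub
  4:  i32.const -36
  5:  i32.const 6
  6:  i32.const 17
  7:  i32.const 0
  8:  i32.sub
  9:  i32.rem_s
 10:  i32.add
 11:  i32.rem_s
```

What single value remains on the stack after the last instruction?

9

i32.const 12  → [12]
i32.const 3   → [12, 3]
i32.sub       → [9]
i32.const -36 → [9, -36]
i32.const 6   → [9, -36, 6]
i32.const 17  → [9, -36, 6, 17]
i32.const 0   → [9, -36, 6, 17, 0]
i32.sub       → [9, -36, 6, 17]
i32.rem_s     → [9, -36, 6]
i32.add       → [9, -30]
i32.rem_s     → [9]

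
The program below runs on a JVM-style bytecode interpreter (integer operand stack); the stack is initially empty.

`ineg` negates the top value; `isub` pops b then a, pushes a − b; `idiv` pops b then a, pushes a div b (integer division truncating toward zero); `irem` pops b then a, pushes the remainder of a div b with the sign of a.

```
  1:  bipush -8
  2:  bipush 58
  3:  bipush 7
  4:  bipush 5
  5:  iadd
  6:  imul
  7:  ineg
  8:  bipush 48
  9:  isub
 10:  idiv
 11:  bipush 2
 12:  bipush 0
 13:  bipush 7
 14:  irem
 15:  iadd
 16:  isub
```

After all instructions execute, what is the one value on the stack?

bipush -8 : [-8]
bipush 58 : [-8, 58]
bipush 7  : [-8, 58, 7]
bipush 5  : [-8, 58, 7, 5]
iadd      : [-8, 58, 12]
imul      : [-8, 696]
ineg      : [-8, -696]
bipush 48 : [-8, -696, 48]
isub      : [-8, -744]
idiv      : [0]
bipush 2  : [0, 2]
bipush 0  : [0, 2, 0]
bipush 7  : [0, 2, 0, 7]
irem      : [0, 2, 0]
iadd      : [0, 2]
isub      : [-2]

-2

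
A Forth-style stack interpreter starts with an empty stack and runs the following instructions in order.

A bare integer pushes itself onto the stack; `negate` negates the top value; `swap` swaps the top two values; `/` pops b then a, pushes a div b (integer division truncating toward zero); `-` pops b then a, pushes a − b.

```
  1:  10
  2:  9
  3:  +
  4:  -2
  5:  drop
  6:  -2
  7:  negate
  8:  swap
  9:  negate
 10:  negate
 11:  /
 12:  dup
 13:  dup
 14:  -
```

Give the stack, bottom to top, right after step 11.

[0]

10     : 10
9      : 10 9
+      : 19
-2     : 19 -2
drop   : 19
-2     : 19 -2
negate : 19 2
swap   : 2 19
negate : 2 -19
negate : 2 19
/      : 0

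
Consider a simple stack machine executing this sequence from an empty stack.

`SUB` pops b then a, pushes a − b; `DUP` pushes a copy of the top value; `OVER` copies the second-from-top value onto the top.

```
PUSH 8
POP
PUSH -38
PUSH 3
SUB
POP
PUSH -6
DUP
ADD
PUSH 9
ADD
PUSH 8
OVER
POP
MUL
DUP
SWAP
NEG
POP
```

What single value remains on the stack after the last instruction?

-24

PUSH 8   -> 8
POP      -> (empty)
PUSH -38 -> -38
PUSH 3   -> -38 3
SUB      -> -41
POP      -> (empty)
PUSH -6  -> -6
DUP      -> -6 -6
ADD      -> -12
PUSH 9   -> -12 9
ADD      -> -3
PUSH 8   -> -3 8
OVER     -> -3 8 -3
POP      -> -3 8
MUL      -> -24
DUP      -> -24 -24
SWAP     -> -24 -24
NEG      -> -24 24
POP      -> -24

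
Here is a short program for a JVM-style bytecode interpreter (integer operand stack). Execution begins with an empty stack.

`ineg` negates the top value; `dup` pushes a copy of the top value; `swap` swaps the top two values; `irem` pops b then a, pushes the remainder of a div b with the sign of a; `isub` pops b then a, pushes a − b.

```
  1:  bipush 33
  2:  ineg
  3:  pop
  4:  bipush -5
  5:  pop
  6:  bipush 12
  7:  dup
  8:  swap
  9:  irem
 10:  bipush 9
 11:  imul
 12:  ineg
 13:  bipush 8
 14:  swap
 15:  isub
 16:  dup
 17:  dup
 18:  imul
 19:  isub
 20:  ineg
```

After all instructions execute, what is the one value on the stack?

bipush 33 : [33]
ineg      : [-33]
pop       : []
bipush -5 : [-5]
pop       : []
bipush 12 : [12]
dup       : [12, 12]
swap      : [12, 12]
irem      : [0]
bipush 9  : [0, 9]
imul      : [0]
ineg      : [0]
bipush 8  : [0, 8]
swap      : [8, 0]
isub      : [8]
dup       : [8, 8]
dup       : [8, 8, 8]
imul      : [8, 64]
isub      : [-56]
ineg      : [56]

56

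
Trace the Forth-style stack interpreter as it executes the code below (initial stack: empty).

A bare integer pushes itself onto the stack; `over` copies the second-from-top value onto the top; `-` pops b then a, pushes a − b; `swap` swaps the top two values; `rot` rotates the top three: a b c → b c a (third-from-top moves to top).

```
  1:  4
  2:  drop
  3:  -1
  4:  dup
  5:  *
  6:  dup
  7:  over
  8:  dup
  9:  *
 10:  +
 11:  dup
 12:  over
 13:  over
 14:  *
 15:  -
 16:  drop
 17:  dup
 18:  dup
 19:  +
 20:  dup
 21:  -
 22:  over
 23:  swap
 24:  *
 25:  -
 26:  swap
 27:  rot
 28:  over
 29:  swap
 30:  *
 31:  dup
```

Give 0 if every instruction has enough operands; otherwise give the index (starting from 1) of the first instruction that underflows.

4     [4]
drop  []
-1    [-1]
dup   [-1, -1]
*     [1]
dup   [1, 1]
over  [1, 1, 1]
dup   [1, 1, 1, 1]
*     [1, 1, 1]
+     [1, 2]
dup   [1, 2, 2]
over  [1, 2, 2, 2]
over  [1, 2, 2, 2, 2]
*     [1, 2, 2, 4]
-     [1, 2, -2]
drop  [1, 2]
dup   [1, 2, 2]
dup   [1, 2, 2, 2]
+     [1, 2, 4]
dup   [1, 2, 4, 4]
-     [1, 2, 0]
over  [1, 2, 0, 2]
swap  [1, 2, 2, 0]
*     [1, 2, 0]
-     [1, 2]
swap  [2, 1]
rot  — needs 3 operands, stack has 2 → underflow

27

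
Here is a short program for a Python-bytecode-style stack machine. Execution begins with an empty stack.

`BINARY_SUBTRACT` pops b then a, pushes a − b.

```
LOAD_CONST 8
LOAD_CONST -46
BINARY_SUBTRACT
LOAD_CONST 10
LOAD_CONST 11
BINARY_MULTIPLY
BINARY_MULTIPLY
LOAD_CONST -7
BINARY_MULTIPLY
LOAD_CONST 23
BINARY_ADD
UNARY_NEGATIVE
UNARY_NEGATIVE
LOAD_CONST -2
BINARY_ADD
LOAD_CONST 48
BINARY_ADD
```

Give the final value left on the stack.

-41511

LOAD_CONST 8    : 8
LOAD_CONST -46  : 8 -46
BINARY_SUBTRACT : 54
LOAD_CONST 10   : 54 10
LOAD_CONST 11   : 54 10 11
BINARY_MULTIPLY : 54 110
BINARY_MULTIPLY : 5940
LOAD_CONST -7   : 5940 -7
BINARY_MULTIPLY : -41580
LOAD_CONST 23   : -41580 23
BINARY_ADD      : -41557
UNARY_NEGATIVE  : 41557
UNARY_NEGATIVE  : -41557
LOAD_CONST -2   : -41557 -2
BINARY_ADD      : -41559
LOAD_CONST 48   : -41559 48
BINARY_ADD      : -41511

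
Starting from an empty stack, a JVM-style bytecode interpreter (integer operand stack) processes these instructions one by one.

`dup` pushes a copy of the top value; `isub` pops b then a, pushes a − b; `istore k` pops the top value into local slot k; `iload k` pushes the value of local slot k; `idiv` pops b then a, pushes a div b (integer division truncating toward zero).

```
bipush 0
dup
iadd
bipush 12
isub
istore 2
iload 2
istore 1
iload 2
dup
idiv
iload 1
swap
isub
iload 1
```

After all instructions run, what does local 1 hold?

bipush 0  : [0]
dup       : [0, 0]
iadd      : [0]
bipush 12 : [0, 12]
isub      : [-12]
istore 2  : []
iload 2   : [-12]
istore 1  : []
iload 2   : [-12]
dup       : [-12, -12]
idiv      : [1]
iload 1   : [1, -12]
swap      : [-12, 1]
isub      : [-13]
iload 1   : [-13, -12]

-12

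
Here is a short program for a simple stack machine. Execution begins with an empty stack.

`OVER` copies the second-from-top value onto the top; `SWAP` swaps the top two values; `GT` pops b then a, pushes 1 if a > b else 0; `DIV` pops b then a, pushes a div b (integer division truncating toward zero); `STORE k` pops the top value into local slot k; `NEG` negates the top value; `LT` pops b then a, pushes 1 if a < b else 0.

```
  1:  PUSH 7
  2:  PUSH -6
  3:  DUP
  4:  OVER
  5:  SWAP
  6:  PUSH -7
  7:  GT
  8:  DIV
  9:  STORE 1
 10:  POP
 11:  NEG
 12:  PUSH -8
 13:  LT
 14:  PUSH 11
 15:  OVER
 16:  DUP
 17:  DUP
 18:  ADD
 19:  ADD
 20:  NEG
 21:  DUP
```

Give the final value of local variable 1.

-6

PUSH 7   [7]
PUSH -6  [7, -6]
DUP      [7, -6, -6]
OVER     [7, -6, -6, -6]
SWAP     [7, -6, -6, -6]
PUSH -7  [7, -6, -6, -6, -7]
GT       [7, -6, -6, 1]
DIV      [7, -6, -6]
STORE 1  [7, -6]
POP      [7]
NEG      [-7]
PUSH -8  [-7, -8]
LT       [0]
PUSH 11  [0, 11]
OVER     [0, 11, 0]
DUP      [0, 11, 0, 0]
DUP      [0, 11, 0, 0, 0]
ADD      [0, 11, 0, 0]
ADD      [0, 11, 0]
NEG      [0, 11, 0]
DUP      [0, 11, 0, 0]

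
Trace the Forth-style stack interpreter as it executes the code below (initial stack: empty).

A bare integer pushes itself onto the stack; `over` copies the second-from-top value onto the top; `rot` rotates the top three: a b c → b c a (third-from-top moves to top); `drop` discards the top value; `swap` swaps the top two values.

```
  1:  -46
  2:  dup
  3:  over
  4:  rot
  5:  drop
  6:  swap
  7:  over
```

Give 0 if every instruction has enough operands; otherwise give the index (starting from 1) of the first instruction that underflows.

0

-46  → -46
dup  → -46 -46
over → -46 -46 -46
rot  → -46 -46 -46
drop → -46 -46
swap → -46 -46
over → -46 -46 -46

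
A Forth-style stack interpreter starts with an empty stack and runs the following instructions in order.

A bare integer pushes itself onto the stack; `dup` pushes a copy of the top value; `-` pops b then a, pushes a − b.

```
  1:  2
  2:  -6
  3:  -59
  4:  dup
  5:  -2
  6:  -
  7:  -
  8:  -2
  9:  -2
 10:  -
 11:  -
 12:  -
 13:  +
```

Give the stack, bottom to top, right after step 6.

[2, -6, -59, -57]

2   -> 2
-6  -> 2 -6
-59 -> 2 -6 -59
dup -> 2 -6 -59 -59
-2  -> 2 -6 -59 -59 -2
-   -> 2 -6 -59 -57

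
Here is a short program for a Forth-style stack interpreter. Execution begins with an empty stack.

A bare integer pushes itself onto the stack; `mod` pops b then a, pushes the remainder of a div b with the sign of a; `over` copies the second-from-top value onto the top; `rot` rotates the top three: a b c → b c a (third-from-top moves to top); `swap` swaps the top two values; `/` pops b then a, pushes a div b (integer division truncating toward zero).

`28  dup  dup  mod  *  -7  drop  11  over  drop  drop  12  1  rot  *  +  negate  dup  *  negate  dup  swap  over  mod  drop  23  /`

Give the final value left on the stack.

-6

28     → 28
dup    → 28 28
dup    → 28 28 28
mod    → 28 0
*      → 0
-7     → 0 -7
drop   → 0
11     → 0 11
over   → 0 11 0
drop   → 0 11
drop   → 0
12     → 0 12
1      → 0 12 1
rot    → 12 1 0
*      → 12 0
+      → 12
negate → -12
dup    → -12 -12
*      → 144
negate → -144
dup    → -144 -144
swap   → -144 -144
over   → -144 -144 -144
mod    → -144 0
drop   → -144
23     → -144 23
/      → -6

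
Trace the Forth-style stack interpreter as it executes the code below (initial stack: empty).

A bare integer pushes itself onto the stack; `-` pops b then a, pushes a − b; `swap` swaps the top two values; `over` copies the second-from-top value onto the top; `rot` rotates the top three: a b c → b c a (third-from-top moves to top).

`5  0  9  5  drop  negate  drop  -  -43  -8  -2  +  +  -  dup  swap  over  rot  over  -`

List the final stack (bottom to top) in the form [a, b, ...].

5      : 5
0      : 5 0
9      : 5 0 9
5      : 5 0 9 5
drop   : 5 0 9
negate : 5 0 -9
drop   : 5 0
-      : 5
-43    : 5 -43
-8     : 5 -43 -8
-2     : 5 -43 -8 -2
+      : 5 -43 -10
+      : 5 -53
-      : 58
dup    : 58 58
swap   : 58 58
over   : 58 58 58
rot    : 58 58 58
over   : 58 58 58 58
-      : 58 58 0

[58, 58, 0]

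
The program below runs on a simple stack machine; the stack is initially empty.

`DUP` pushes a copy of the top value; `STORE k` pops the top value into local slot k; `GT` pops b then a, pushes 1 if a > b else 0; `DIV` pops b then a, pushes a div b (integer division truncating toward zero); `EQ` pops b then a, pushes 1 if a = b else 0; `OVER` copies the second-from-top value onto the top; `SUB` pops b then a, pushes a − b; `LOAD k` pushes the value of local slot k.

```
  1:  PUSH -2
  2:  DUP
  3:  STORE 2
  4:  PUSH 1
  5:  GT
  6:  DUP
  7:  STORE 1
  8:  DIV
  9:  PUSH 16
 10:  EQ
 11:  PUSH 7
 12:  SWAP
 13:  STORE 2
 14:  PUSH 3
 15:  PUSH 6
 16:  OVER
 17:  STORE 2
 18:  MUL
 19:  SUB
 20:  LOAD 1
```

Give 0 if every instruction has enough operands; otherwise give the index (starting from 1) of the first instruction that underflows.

PUSH -2 : [-2]
DUP     : [-2, -2]
STORE 2 : [-2]
PUSH 1  : [-2, 1]
GT      : [0]
DUP     : [0, 0]
STORE 1 : [0]
DIV  — needs 2 operands, stack has 1 → underflow

8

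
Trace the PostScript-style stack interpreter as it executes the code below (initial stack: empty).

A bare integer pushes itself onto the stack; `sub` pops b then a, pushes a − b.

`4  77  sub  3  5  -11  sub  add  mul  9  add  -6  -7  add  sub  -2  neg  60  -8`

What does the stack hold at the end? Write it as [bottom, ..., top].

4    [4]
77   [4, 77]
sub  [-73]
3    [-73, 3]
5    [-73, 3, 5]
-11  [-73, 3, 5, -11]
sub  [-73, 3, 16]
add  [-73, 19]
mul  [-1387]
9    [-1387, 9]
add  [-1378]
-6   [-1378, -6]
-7   [-1378, -6, -7]
add  [-1378, -13]
sub  [-1365]
-2   [-1365, -2]
neg  [-1365, 2]
60   [-1365, 2, 60]
-8   [-1365, 2, 60, -8]

[-1365, 2, 60, -8]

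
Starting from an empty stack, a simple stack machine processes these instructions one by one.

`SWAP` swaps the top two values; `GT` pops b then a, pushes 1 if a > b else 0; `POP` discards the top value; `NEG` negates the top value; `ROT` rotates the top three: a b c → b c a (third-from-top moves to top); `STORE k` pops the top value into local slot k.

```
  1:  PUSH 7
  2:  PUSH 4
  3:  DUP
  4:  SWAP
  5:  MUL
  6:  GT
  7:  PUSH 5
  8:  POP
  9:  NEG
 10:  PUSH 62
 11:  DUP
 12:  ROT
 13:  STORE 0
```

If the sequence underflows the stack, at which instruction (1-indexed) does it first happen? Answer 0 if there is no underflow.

0

PUSH 7  -> [7]
PUSH 4  -> [7, 4]
DUP     -> [7, 4, 4]
SWAP    -> [7, 4, 4]
MUL     -> [7, 16]
GT      -> [0]
PUSH 5  -> [0, 5]
POP     -> [0]
NEG     -> [0]
PUSH 62 -> [0, 62]
DUP     -> [0, 62, 62]
ROT     -> [62, 62, 0]
STORE 0 -> [62, 62]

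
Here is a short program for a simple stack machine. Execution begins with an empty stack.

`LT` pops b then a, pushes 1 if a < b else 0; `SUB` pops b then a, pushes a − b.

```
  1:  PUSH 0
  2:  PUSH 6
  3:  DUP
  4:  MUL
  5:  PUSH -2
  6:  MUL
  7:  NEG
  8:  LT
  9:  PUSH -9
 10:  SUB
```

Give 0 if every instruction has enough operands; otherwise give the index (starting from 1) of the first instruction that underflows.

0

PUSH 0  : 0
PUSH 6  : 0 6
DUP     : 0 6 6
MUL     : 0 36
PUSH -2 : 0 36 -2
MUL     : 0 -72
NEG     : 0 72
LT      : 1
PUSH -9 : 1 -9
SUB     : 10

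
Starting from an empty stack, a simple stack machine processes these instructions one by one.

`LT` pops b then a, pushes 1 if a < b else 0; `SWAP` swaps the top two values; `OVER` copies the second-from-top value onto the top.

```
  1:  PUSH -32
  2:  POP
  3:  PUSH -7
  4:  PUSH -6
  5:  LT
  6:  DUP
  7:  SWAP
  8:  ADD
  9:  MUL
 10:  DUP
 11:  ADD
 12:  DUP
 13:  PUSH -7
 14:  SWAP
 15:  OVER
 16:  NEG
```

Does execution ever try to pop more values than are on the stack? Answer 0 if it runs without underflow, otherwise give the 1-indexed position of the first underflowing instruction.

9

PUSH -32 → -32
POP      → (empty)
PUSH -7  → -7
PUSH -6  → -7 -6
LT       → 1
DUP      → 1 1
SWAP     → 1 1
ADD      → 2
MUL  — needs 2 operands, stack has 1 → underflow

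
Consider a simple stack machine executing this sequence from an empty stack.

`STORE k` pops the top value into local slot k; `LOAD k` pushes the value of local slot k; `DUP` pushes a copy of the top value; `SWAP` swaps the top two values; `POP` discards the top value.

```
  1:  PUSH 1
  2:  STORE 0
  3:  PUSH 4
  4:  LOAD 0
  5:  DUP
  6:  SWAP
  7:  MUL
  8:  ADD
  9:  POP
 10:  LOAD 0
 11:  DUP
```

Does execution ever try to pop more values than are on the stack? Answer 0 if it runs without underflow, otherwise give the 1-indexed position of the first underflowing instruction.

0

PUSH 1  : [1]
STORE 0 : []
PUSH 4  : [4]
LOAD 0  : [4, 1]
DUP     : [4, 1, 1]
SWAP    : [4, 1, 1]
MUL     : [4, 1]
ADD     : [5]
POP     : []
LOAD 0  : [1]
DUP     : [1, 1]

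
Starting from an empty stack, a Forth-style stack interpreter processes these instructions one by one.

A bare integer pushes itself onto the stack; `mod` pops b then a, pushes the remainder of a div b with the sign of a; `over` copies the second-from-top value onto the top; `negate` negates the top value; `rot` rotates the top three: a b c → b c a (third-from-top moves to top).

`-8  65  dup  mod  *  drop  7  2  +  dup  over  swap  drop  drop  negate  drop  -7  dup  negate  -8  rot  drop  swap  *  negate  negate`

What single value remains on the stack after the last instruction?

-56

-8     : [-8]
65     : [-8, 65]
dup    : [-8, 65, 65]
mod    : [-8, 0]
*      : [0]
drop   : []
7      : [7]
2      : [7, 2]
+      : [9]
dup    : [9, 9]
over   : [9, 9, 9]
swap   : [9, 9, 9]
drop   : [9, 9]
drop   : [9]
negate : [-9]
drop   : []
-7     : [-7]
dup    : [-7, -7]
negate : [-7, 7]
-8     : [-7, 7, -8]
rot    : [7, -8, -7]
drop   : [7, -8]
swap   : [-8, 7]
*      : [-56]
negate : [56]
negate : [-56]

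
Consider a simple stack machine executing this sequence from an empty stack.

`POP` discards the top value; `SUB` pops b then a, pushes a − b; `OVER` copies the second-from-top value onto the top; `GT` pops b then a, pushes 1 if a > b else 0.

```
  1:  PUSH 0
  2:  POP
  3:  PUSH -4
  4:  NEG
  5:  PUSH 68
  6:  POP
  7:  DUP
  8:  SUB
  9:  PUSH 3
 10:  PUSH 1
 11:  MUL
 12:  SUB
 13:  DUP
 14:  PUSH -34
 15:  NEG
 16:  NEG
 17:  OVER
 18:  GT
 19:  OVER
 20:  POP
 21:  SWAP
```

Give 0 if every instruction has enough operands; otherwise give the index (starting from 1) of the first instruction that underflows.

PUSH 0   -> [0]
POP      -> []
PUSH -4  -> [-4]
NEG      -> [4]
PUSH 68  -> [4, 68]
POP      -> [4]
DUP      -> [4, 4]
SUB      -> [0]
PUSH 3   -> [0, 3]
PUSH 1   -> [0, 3, 1]
MUL      -> [0, 3]
SUB      -> [-3]
DUP      -> [-3, -3]
PUSH -34 -> [-3, -3, -34]
NEG      -> [-3, -3, 34]
NEG      -> [-3, -3, -34]
OVER     -> [-3, -3, -34, -3]
GT       -> [-3, -3, 0]
OVER     -> [-3, -3, 0, -3]
POP      -> [-3, -3, 0]
SWAP     -> [-3, 0, -3]

0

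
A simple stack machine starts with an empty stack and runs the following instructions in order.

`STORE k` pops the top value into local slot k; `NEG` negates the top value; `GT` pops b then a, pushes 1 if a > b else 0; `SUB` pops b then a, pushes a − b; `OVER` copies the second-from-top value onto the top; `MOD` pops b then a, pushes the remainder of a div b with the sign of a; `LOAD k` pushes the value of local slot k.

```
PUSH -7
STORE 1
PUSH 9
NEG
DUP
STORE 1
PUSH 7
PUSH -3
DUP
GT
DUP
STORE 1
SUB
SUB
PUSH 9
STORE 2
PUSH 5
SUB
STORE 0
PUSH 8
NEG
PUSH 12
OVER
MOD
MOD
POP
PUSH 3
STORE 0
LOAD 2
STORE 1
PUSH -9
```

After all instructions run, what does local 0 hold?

3

PUSH -7 : [-7]
STORE 1 : []
PUSH 9  : [9]
NEG     : [-9]
DUP     : [-9, -9]
STORE 1 : [-9]
PUSH 7  : [-9, 7]
PUSH -3 : [-9, 7, -3]
DUP     : [-9, 7, -3, -3]
GT      : [-9, 7, 0]
DUP     : [-9, 7, 0, 0]
STORE 1 : [-9, 7, 0]
SUB     : [-9, 7]
SUB     : [-16]
PUSH 9  : [-16, 9]
STORE 2 : [-16]
PUSH 5  : [-16, 5]
SUB     : [-21]
STORE 0 : []
PUSH 8  : [8]
NEG     : [-8]
PUSH 12 : [-8, 12]
OVER    : [-8, 12, -8]
MOD     : [-8, 4]
MOD     : [0]
POP     : []
PUSH 3  : [3]
STORE 0 : []
LOAD 2  : [9]
STORE 1 : []
PUSH -9 : [-9]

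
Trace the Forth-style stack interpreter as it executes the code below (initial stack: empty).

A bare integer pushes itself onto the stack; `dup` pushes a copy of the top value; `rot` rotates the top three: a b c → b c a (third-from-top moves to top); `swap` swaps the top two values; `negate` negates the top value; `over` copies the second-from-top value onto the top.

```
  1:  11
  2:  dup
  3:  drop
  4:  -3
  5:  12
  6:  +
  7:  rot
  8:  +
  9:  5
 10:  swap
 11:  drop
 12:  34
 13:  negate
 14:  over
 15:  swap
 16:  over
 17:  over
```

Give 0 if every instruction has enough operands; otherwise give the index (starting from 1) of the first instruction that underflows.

7

11   : 11
dup  : 11 11
drop : 11
-3   : 11 -3
12   : 11 -3 12
+    : 11 9
rot  — needs 3 operands, stack has 2 → underflow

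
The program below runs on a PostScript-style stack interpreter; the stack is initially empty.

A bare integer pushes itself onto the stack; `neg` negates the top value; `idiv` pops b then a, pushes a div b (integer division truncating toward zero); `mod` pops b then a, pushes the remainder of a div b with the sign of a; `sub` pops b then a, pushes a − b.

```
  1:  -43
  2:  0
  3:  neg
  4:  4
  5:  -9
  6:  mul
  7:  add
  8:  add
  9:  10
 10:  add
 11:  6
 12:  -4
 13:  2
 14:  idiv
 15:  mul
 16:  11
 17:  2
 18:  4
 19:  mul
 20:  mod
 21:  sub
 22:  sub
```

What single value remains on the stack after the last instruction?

-54

-43  → -43
0    → -43 0
neg  → -43 0
4    → -43 0 4
-9   → -43 0 4 -9
mul  → -43 0 -36
add  → -43 -36
add  → -79
10   → -79 10
add  → -69
6    → -69 6
-4   → -69 6 -4
2    → -69 6 -4 2
idiv → -69 6 -2
mul  → -69 -12
11   → -69 -12 11
2    → -69 -12 11 2
4    → -69 -12 11 2 4
mul  → -69 -12 11 8
mod  → -69 -12 3
sub  → -69 -15
sub  → -54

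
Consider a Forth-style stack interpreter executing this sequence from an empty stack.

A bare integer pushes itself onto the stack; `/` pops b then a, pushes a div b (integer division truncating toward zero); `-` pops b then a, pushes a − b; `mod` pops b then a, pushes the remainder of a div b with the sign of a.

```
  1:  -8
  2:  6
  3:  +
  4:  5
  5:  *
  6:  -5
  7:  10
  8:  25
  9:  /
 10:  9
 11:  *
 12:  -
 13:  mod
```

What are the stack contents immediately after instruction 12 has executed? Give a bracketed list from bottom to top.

-8 : -8
6  : -8 6
+  : -2
5  : -2 5
*  : -10
-5 : -10 -5
10 : -10 -5 10
25 : -10 -5 10 25
/  : -10 -5 0
9  : -10 -5 0 9
*  : -10 -5 0
-  : -10 -5

[-10, -5]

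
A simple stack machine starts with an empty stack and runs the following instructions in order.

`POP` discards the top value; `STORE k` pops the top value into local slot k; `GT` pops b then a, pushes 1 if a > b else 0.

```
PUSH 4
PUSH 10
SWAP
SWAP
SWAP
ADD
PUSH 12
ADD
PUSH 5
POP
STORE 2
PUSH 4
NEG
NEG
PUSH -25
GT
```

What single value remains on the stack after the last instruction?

1

PUSH 4   -> [4]
PUSH 10  -> [4, 10]
SWAP     -> [10, 4]
SWAP     -> [4, 10]
SWAP     -> [10, 4]
ADD      -> [14]
PUSH 12  -> [14, 12]
ADD      -> [26]
PUSH 5   -> [26, 5]
POP      -> [26]
STORE 2  -> []
PUSH 4   -> [4]
NEG      -> [-4]
NEG      -> [4]
PUSH -25 -> [4, -25]
GT       -> [1]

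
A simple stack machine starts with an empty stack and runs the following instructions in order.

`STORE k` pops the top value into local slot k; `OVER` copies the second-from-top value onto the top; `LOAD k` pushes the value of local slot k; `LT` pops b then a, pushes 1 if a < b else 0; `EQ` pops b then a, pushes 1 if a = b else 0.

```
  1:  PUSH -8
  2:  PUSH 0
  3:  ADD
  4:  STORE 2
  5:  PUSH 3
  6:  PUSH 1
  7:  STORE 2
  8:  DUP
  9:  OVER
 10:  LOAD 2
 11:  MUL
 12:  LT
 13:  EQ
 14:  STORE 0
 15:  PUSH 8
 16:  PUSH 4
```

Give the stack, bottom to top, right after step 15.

PUSH -8 → [-8]
PUSH 0  → [-8, 0]
ADD     → [-8]
STORE 2 → []
PUSH 3  → [3]
PUSH 1  → [3, 1]
STORE 2 → [3]
DUP     → [3, 3]
OVER    → [3, 3, 3]
LOAD 2  → [3, 3, 3, 1]
MUL     → [3, 3, 3]
LT      → [3, 0]
EQ      → [0]
STORE 0 → []
PUSH 8  → [8]

[8]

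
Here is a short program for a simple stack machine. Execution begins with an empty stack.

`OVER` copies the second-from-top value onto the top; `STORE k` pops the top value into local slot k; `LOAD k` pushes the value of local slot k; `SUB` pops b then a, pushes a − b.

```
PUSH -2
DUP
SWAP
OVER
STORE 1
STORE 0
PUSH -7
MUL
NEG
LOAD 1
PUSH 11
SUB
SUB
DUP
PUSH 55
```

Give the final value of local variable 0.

PUSH -2  [-2]
DUP      [-2, -2]
SWAP     [-2, -2]
OVER     [-2, -2, -2]
STORE 1  [-2, -2]
STORE 0  [-2]
PUSH -7  [-2, -7]
MUL      [14]
NEG      [-14]
LOAD 1   [-14, -2]
PUSH 11  [-14, -2, 11]
SUB      [-14, -13]
SUB      [-1]
DUP      [-1, -1]
PUSH 55  [-1, -1, 55]

-2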